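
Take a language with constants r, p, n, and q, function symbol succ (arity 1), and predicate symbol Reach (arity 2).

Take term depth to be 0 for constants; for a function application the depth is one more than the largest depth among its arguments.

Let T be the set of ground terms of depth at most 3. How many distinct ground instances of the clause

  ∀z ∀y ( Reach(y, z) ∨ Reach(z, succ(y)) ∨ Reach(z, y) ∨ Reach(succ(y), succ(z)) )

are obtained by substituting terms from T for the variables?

256

Ground terms of depth ≤ 3:
  Count level by level. With function symbols succ/1, the terms of depth ≤ k are the 4 constants together with each function applied to depth-≤(k−1) tuples, so N_k = 4 + N_{k-1}.
  N_0 = 4
  N_1 = 4 + 4 = 8
  N_2 = 4 + 8 = 12
  N_3 = 4 + 12 = 16
So there are 16 ground terms available for substitution.
The clause has 2 distinct variables (z, y), each appearing in the body. In the free term algebra distinct substitutions yield syntactically distinct ground instances.
Number of ground instances = 16^2 = 256.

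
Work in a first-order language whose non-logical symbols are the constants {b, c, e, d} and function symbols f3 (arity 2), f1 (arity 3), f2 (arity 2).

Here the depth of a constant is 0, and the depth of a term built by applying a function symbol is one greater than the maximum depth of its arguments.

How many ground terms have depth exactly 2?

Let N_k count ground terms of depth at most k. Each non-constant term of depth ≤ k is some function symbol applied to depth-≤(k−1) arguments, giving N_k = 4 + N_{k-1}^2 + N_{k-1}^3 + N_{k-1}^2.
N_0 = 4
N_1 = 4 + 4^2 + 4^3 + 4^2 = 100
N_2 = 4 + 100^2 + 100^3 + 100^2 = 1020004
Terms of depth exactly 2: N_2 − N_1 = 1020004 − 100 = 1019904.

1019904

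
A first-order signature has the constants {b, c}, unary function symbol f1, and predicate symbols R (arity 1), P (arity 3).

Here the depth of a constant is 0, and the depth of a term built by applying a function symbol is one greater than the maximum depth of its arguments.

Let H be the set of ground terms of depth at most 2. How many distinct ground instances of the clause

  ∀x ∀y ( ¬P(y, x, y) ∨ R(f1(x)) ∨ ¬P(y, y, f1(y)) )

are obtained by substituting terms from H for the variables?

Ground terms of depth ≤ 2:
  Count level by level. With function symbols f1/1, the terms of depth ≤ k are the 2 constants together with each function applied to depth-≤(k−1) tuples, so N_k = 2 + N_{k-1}.
  N_0 = 2
  N_1 = 2 + 2 = 4
  N_2 = 2 + 4 = 6
  Explicitly: b, c, f1(b), f1(c), f1(f1(b)), f1(f1(c)).
So there are 6 ground terms available for substitution.
The body mentions every one of the 2 quantified variables; since ground terms form a free algebra, no two substitutions collapse to the same formula.
Number of ground instances = 6^2 = 36.

36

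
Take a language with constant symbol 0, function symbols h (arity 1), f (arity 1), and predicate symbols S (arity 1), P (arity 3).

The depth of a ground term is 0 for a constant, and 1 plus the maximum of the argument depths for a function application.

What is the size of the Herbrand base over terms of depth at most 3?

3390

First count ground terms of depth ≤ 3.
Let N_k count ground terms of depth at most k. Each non-constant term of depth ≤ k is some function symbol applied to depth-≤(k−1) arguments, giving N_k = 1 + N_{k-1} + N_{k-1}.
N_0 = 1
N_1 = 1 + 1 + 1 = 3
N_2 = 1 + 3 + 3 = 7
N_3 = 1 + 7 + 7 = 15
So |H| = 15.
For each predicate symbol, the number of ground atoms is |H| raised to its arity; summing:
  S: 15;  P: 15^3 = 3375
Total ground atoms: 15 + 3375 = 3390.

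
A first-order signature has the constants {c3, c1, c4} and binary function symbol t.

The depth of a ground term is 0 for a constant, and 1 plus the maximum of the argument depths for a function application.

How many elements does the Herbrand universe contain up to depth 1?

Let N_k count ground terms of depth at most k. Each non-constant term of depth ≤ k is some function symbol applied to depth-≤(k−1) arguments, giving N_k = 3 + N_{k-1}^2.
N_0 = 3
N_1 = 3 + 3^2 = 12

12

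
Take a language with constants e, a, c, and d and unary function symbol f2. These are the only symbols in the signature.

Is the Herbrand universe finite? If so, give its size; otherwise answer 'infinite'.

infinite

The signature has at least one function symbol (f2, arity 1) and at least one constant (e).
Iterating f2 gives infinitely many distinct ground terms: e, f2(e), f2(f2(e)), ...
So the Herbrand universe is infinite.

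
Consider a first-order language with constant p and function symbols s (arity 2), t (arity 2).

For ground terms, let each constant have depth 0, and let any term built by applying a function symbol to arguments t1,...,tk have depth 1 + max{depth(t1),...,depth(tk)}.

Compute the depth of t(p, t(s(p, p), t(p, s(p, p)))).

4

depth(s(p, p)) = 1 + max(0, 0) = 1
depth(t(p, s(p, p))) = 1 + max(0, 1) = 2
depth(t(s(p, p), t(p, s(p, p)))) = 1 + max(1, 2) = 3
depth(t(p, t(s(p, p), t(p, s(p, p))))) = 1 + max(0, 3) = 4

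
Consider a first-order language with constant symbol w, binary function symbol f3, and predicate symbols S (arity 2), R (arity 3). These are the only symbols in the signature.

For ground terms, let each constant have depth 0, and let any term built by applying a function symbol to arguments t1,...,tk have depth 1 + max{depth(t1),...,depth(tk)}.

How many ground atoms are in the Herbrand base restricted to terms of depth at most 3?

First count ground terms of depth ≤ 3.
Write N_k for the number of ground terms of depth ≤ k. A term of depth ≤ k is either a constant or a function symbol applied to arguments of depth ≤ k−1, so N_k = 1 + N_{k-1}^2.
N_0 = 1
N_1 = 1 + 1^2 = 2
N_2 = 1 + 2^2 = 5
N_3 = 1 + 5^2 = 26
So |H| = 26.
Each predicate of arity r yields |H|^r ground atoms (one per choice of an r-tuple from H):
  S: 26^2 = 676;  R: 26^3 = 17576
Total ground atoms: 676 + 17576 = 18252.

18252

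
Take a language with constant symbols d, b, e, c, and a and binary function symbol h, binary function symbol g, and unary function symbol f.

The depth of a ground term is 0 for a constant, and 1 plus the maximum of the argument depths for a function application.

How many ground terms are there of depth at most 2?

7265

Let N_k count ground terms of depth at most k. Each non-constant term of depth ≤ k is some function symbol applied to depth-≤(k−1) arguments, giving N_k = 5 + N_{k-1}^2 + N_{k-1}^2 + N_{k-1}.
N_0 = 5
N_1 = 5 + 5^2 + 5^2 + 5 = 60
N_2 = 5 + 60^2 + 60^2 + 60 = 7265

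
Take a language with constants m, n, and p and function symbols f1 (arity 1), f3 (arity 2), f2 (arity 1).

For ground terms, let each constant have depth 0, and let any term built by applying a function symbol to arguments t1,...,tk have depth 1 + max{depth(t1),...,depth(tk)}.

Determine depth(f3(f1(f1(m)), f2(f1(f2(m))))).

4

depth(f1(m)) = 1 + depth(m) = 1 + 0 = 1
depth(f1(f1(m))) = 1 + depth(f1(m)) = 1 + 1 = 2
depth(f2(m)) = 1 + depth(m) = 1 + 0 = 1
depth(f1(f2(m))) = 1 + depth(f2(m)) = 1 + 1 = 2
depth(f2(f1(f2(m)))) = 1 + depth(f1(f2(m))) = 1 + 2 = 3
depth(f3(f1(f1(m)), f2(f1(f2(m))))) = 1 + max(2, 3) = 4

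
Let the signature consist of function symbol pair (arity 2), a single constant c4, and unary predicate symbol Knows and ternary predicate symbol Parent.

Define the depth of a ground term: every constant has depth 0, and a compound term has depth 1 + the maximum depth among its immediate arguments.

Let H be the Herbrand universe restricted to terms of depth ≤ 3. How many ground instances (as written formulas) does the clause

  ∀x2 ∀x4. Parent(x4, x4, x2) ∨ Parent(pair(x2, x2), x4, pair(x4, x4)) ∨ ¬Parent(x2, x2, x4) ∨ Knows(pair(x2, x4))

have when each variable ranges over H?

Ground terms of depth ≤ 3:
  Write N_k for the number of ground terms of depth ≤ k. A term of depth ≤ k is either a constant or a function symbol applied to arguments of depth ≤ k−1, so N_k = 1 + N_{k-1}^2.
  N_0 = 1
  N_1 = 1 + 1^2 = 2
  N_2 = 1 + 2^2 = 5
  N_3 = 1 + 5^2 = 26
So there are 26 ground terms available for substitution.
There are 2 variables to instantiate (x2, x4), each occurring in at least one literal, so different choices give different ground instances.
Number of ground instances = 26^2 = 676.

676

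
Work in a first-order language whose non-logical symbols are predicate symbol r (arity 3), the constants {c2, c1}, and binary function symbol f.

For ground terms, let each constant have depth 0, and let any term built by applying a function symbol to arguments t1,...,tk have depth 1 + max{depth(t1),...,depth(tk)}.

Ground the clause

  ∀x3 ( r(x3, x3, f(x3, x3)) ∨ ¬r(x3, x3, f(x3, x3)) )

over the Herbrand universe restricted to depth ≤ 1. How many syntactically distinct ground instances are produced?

Ground terms of depth ≤ 1:
  Write N_k for the number of ground terms of depth ≤ k. A term of depth ≤ k is either a constant or a function symbol applied to arguments of depth ≤ k−1, so N_k = 2 + N_{k-1}^2.
  N_0 = 2
  N_1 = 2 + 2^2 = 6
  Explicitly: c2, c1, f(c2, c2), f(c2, c1), f(c1, c2), f(c1, c1).
So there are 6 ground terms available for substitution.
There is 1 variable to instantiate (x3),  occurring in at least one literal, so different choices give different ground instances.
Number of ground instances = 6.

6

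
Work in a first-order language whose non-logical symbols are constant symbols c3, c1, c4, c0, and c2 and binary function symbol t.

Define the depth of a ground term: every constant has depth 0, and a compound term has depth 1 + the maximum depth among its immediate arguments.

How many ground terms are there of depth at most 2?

905

Write N_k for the number of ground terms of depth ≤ k. A term of depth ≤ k is either a constant or a function symbol applied to arguments of depth ≤ k−1, so N_k = 5 + N_{k-1}^2.
N_0 = 5
N_1 = 5 + 5^2 = 30
N_2 = 5 + 30^2 = 905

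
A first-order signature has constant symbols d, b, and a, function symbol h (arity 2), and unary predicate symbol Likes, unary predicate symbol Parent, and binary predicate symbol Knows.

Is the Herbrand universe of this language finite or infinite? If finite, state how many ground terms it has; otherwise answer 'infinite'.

The signature has at least one function symbol (h, arity 2) and at least one constant (d).
Iterating h gives infinitely many distinct ground terms: d, h(d, d), h(h(d, d), h(d, d)), ...
So the Herbrand universe is infinite.

infinite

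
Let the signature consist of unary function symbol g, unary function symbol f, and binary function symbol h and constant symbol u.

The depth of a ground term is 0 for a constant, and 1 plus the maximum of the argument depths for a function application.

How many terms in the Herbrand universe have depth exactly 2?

Let N_k count ground terms of depth at most k. Each non-constant term of depth ≤ k is some function symbol applied to depth-≤(k−1) arguments, giving N_k = 1 + N_{k-1} + N_{k-1} + N_{k-1}^2.
N_0 = 1
N_1 = 1 + 1 + 1 + 1^2 = 4
N_2 = 1 + 4 + 4 + 4^2 = 25
Terms of depth exactly 2: N_2 − N_1 = 25 − 4 = 21.

21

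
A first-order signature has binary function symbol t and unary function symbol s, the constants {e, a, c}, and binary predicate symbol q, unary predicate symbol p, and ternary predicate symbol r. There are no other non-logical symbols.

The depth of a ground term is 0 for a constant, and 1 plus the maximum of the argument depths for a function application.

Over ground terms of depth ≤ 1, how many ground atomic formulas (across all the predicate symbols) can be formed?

3615

First count ground terms of depth ≤ 1.
Count level by level. With function symbols t/2, s/1, the terms of depth ≤ k are the 3 constants together with each function applied to depth-≤(k−1) tuples, so N_k = 3 + N_{k-1}^2 + N_{k-1}.
N_0 = 3
N_1 = 3 + 3^2 + 3 = 15
So |H| = 15.
Ground atoms are formed by filling each argument slot of a predicate with a term from H, so an r-ary predicate gives |H|^r atoms:
  q: 15^2 = 225;  p: 15;  r: 15^3 = 3375
Total ground atoms: 225 + 15 + 3375 = 3615.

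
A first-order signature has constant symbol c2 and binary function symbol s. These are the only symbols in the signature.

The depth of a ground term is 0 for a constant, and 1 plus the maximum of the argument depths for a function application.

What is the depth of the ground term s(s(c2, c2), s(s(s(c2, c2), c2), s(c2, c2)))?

4

depth(s(c2, c2)) = 1 + max(0, 0) = 1
depth(s(s(c2, c2), c2)) = 1 + max(1, 0) = 2
depth(s(s(s(c2, c2), c2), s(c2, c2))) = 1 + max(2, 1) = 3
depth(s(s(c2, c2), s(s(s(c2, c2), c2), s(c2, c2)))) = 1 + max(1, 3) = 4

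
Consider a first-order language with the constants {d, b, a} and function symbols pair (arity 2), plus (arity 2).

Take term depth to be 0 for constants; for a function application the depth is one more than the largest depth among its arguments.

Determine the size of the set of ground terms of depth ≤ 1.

If N_k denotes the number of depth-≤k ground terms, the 3 constants give N_0 = 3, and each function symbol of arity r contributes N_{k-1}^r new terms at level k: N_k = 3 + N_{k-1}^2 + N_{k-1}^2.
N_0 = 3
N_1 = 3 + 3^2 + 3^2 = 21

21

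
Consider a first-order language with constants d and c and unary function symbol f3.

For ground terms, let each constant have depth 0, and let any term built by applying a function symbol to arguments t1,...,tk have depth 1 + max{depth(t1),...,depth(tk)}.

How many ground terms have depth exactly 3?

Write N_k for the number of ground terms of depth ≤ k. A term of depth ≤ k is either a constant or a function symbol applied to arguments of depth ≤ k−1, so N_k = 2 + N_{k-1}.
N_0 = 2
N_1 = 2 + 2 = 4
N_2 = 2 + 4 = 6
N_3 = 2 + 6 = 8
Terms of depth exactly 3: N_3 − N_2 = 8 − 6 = 2.

2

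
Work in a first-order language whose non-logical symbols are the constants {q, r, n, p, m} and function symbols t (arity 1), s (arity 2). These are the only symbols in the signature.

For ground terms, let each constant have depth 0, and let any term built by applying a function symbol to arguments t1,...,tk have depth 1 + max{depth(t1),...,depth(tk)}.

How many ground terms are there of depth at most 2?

Let N_k count ground terms of depth at most k. Each non-constant term of depth ≤ k is some function symbol applied to depth-≤(k−1) arguments, giving N_k = 5 + N_{k-1} + N_{k-1}^2.
N_0 = 5
N_1 = 5 + 5 + 5^2 = 35
N_2 = 5 + 35 + 35^2 = 1265

1265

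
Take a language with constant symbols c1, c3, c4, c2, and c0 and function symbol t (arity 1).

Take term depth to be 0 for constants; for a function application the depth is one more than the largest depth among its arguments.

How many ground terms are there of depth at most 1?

If N_k denotes the number of depth-≤k ground terms, the 5 constants give N_0 = 5, and each function symbol of arity r contributes N_{k-1}^r new terms at level k: N_k = 5 + N_{k-1}.
N_0 = 5
N_1 = 5 + 5 = 10
Explicitly: c1, c3, c4, c2, c0, t(c1), t(c3), t(c4), t(c2), t(c0).

10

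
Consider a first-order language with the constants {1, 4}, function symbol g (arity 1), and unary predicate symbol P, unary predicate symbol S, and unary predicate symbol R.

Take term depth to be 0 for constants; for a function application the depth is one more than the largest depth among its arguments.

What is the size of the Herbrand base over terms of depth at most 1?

First count ground terms of depth ≤ 1.
Let N_k = |{terms of depth ≤ k}|. Then N_0 = 2 and N_k = 2 + N_{k-1} for k ≥ 1 (one summand per function symbol, arity giving the exponent).
N_0 = 2
N_1 = 2 + 2 = 4
Explicitly: 1, 4, g(1), g(4).
So |H| = 4.
Each predicate of arity r yields |H|^r ground atoms (one per choice of an r-tuple from H):
  P: 4;  S: 4;  R: 4
Total ground atoms: 4 + 4 + 4 = 12.

12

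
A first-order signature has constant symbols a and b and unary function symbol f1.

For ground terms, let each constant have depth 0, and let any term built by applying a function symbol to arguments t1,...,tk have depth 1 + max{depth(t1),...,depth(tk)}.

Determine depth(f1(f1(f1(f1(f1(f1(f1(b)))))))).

7

depth(f1(b)) = 1 + depth(b) = 1 + 0 = 1
depth(f1(f1(b))) = 1 + depth(f1(b)) = 1 + 1 = 2
depth(f1(f1(f1(b)))) = 1 + depth(f1(f1(b))) = 1 + 2 = 3
depth(f1(f1(f1(f1(b))))) = 1 + depth(f1(f1(f1(b)))) = 1 + 3 = 4
depth(f1(f1(f1(f1(f1(b)))))) = 1 + depth(f1(f1(f1(f1(b))))) = 1 + 4 = 5
depth(f1(f1(f1(f1(f1(f1(b))))))) = 1 + depth(f1(f1(f1(f1(f1(b)))))) = 1 + 5 = 6
depth(f1(f1(f1(f1(f1(f1(f1(b)))))))) = 1 + depth(f1(f1(f1(f1(f1(f1(b))))))) = 1 + 6 = 7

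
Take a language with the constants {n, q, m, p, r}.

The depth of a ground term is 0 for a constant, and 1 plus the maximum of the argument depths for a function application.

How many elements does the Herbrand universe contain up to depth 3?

5

With no function symbols every ground term is a constant, so there are exactly 5 ground terms at every depth bound.
N_0 = 5
N_1 = 5
N_2 = 5
N_3 = 5
Explicitly: n, q, m, p, r.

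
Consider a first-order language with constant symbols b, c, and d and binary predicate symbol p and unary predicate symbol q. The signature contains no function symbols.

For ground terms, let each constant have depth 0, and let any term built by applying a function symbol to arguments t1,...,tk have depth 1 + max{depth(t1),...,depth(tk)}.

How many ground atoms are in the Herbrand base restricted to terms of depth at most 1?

First count ground terms of depth ≤ 1.
With no function symbols every ground term is a constant, so there are exactly 3 ground terms at every depth bound.
N_0 = 3
N_1 = 3
Explicitly: b, c, d.
So |H| = 3.
A ground atom is a predicate applied to a tuple of terms from H, so the count is the sum over predicates of |H|^arity:
  p: 3^2 = 9;  q: 3
Total ground atoms: 9 + 3 = 12.

12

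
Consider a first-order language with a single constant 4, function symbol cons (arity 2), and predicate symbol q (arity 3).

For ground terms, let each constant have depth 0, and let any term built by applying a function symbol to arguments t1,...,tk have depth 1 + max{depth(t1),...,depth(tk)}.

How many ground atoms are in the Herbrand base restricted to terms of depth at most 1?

First count ground terms of depth ≤ 1.
Count level by level. With function symbols cons/2, the terms of depth ≤ k are the 1 constant together with each function applied to depth-≤(k−1) tuples, so N_k = 1 + N_{k-1}^2.
N_0 = 1
N_1 = 1 + 1^2 = 2
Explicitly: 4, cons(4, 4).
So |H| = 2.
Each predicate of arity r yields |H|^r ground atoms (one per choice of an r-tuple from H):
  q: 2^3 = 8
Total ground atoms: 8.

8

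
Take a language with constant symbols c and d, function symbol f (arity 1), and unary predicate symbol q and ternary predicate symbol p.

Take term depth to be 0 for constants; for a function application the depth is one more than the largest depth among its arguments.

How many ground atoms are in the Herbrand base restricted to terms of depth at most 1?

68

First count ground terms of depth ≤ 1.
Let N_k = |{terms of depth ≤ k}|. Then N_0 = 2 and N_k = 2 + N_{k-1} for k ≥ 1 (one summand per function symbol, arity giving the exponent).
N_0 = 2
N_1 = 2 + 2 = 4
So |H| = 4.
For each predicate symbol, the number of ground atoms is |H| raised to its arity; summing:
  q: 4;  p: 4^3 = 64
Total ground atoms: 4 + 64 = 68.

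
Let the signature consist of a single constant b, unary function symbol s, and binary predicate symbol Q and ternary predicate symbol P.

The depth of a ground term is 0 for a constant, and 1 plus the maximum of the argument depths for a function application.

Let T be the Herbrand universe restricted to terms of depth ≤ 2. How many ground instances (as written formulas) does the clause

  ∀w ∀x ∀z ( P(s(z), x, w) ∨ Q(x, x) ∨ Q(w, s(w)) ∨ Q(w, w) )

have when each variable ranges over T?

Ground terms of depth ≤ 2:
  Let N_k count ground terms of depth at most k. Each non-constant term of depth ≤ k is some function symbol applied to depth-≤(k−1) arguments, giving N_k = 1 + N_{k-1}.
  N_0 = 1
  N_1 = 1 + 1 = 2
  N_2 = 1 + 2 = 3
  Explicitly: b, s(b), s(s(b)).
So there are 3 ground terms available for substitution.
Each of w, x, z ranges independently over the available ground terms, and distinct assignments produce distinct instances.
Number of ground instances = 3^3 = 27.

27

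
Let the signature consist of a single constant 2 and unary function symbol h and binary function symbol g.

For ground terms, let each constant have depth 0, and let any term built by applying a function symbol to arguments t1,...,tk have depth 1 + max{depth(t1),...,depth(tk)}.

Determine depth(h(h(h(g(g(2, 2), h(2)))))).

depth(g(2, 2)) = 1 + max(0, 0) = 1
depth(h(2)) = 1 + depth(2) = 1 + 0 = 1
depth(g(g(2, 2), h(2))) = 1 + max(1, 1) = 2
depth(h(g(g(2, 2), h(2)))) = 1 + depth(g(g(2, 2), h(2))) = 1 + 2 = 3
depth(h(h(g(g(2, 2), h(2))))) = 1 + depth(h(g(g(2, 2), h(2)))) = 1 + 3 = 4
depth(h(h(h(g(g(2, 2), h(2)))))) = 1 + depth(h(h(g(g(2, 2), h(2))))) = 1 + 4 = 5

5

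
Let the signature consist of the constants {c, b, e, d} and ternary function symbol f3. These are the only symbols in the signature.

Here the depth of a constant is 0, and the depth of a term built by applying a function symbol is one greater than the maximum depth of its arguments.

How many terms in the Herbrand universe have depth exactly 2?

Count level by level. With function symbols f3/3, the terms of depth ≤ k are the 4 constants together with each function applied to depth-≤(k−1) tuples, so N_k = 4 + N_{k-1}^3.
N_0 = 4
N_1 = 4 + 4^3 = 68
N_2 = 4 + 68^3 = 314436
Terms of depth exactly 2: N_2 − N_1 = 314436 − 68 = 314368.

314368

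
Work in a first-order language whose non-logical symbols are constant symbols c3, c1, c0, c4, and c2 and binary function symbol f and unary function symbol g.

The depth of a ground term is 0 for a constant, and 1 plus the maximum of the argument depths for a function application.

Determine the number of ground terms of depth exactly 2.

1230

If N_k denotes the number of depth-≤k ground terms, the 5 constants give N_0 = 5, and each function symbol of arity r contributes N_{k-1}^r new terms at level k: N_k = 5 + N_{k-1}^2 + N_{k-1}.
N_0 = 5
N_1 = 5 + 5^2 + 5 = 35
N_2 = 5 + 35^2 + 35 = 1265
Terms of depth exactly 2: N_2 − N_1 = 1265 − 35 = 1230.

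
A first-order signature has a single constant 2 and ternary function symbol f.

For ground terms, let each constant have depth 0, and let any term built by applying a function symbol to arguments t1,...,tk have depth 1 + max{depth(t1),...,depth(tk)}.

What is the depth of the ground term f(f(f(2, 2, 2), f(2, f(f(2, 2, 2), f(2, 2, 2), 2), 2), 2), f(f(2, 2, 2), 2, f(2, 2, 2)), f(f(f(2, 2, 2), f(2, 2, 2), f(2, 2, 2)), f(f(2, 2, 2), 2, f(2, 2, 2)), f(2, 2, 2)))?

depth(f(2, 2, 2)) = 1 + max(0, 0, 0) = 1
depth(f(f(2, 2, 2), f(2, 2, 2), 2)) = 1 + max(1, 1, 0) = 2
depth(f(2, f(f(2, 2, 2), f(2, 2, 2), 2), 2)) = 1 + max(0, 2, 0) = 3
depth(f(f(2, 2, 2), f(2, f(f(2, 2, 2), f(2, 2, 2), 2), 2), 2)) = 1 + max(1, 3, 0) = 4
depth(f(f(2, 2, 2), 2, f(2, 2, 2))) = 1 + max(1, 0, 1) = 2
depth(f(f(2, 2, 2), f(2, 2, 2), f(2, 2, 2))) = 1 + max(1, 1, 1) = 2
depth(f(f(f(2, 2, 2), f(2, 2, 2), f(2, 2, 2)), f(f(2, 2, 2), 2, f(2, 2, 2)), f(2, 2, 2))) = 1 + max(2, 2, 1) = 3
depth(f(f(f(2, 2, 2), f(2, f(f(2, 2, 2), f(2, 2, 2), 2), 2), 2), f(f(2, 2, 2), 2, f(2, 2, 2)), f(f(f(2, 2, 2), f(2, 2, 2), f(2, 2, 2)), f(f(2, 2, 2), 2, f(2, 2, 2)), f(2, 2, 2)))) = 1 + max(4, 2, 3) = 5

5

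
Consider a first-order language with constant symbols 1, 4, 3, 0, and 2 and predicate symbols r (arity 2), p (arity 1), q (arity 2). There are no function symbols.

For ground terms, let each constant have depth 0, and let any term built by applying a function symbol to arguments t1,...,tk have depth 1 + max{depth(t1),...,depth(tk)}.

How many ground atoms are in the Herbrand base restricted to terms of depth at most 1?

55

First count ground terms of depth ≤ 1.
With no function symbols every ground term is a constant, so there are exactly 5 ground terms at every depth bound.
N_0 = 5
N_1 = 5
Explicitly: 1, 4, 3, 0, 2.
So |H| = 5.
Each predicate of arity r yields |H|^r ground atoms (one per choice of an r-tuple from H):
  r: 5^2 = 25;  p: 5;  q: 5^2 = 25
Total ground atoms: 25 + 5 + 25 = 55.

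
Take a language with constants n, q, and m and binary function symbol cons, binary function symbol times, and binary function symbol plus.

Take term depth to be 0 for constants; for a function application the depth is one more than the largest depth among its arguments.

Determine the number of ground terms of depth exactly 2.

2673

If N_k denotes the number of depth-≤k ground terms, the 3 constants give N_0 = 3, and each function symbol of arity r contributes N_{k-1}^r new terms at level k: N_k = 3 + N_{k-1}^2 + N_{k-1}^2 + N_{k-1}^2.
N_0 = 3
N_1 = 3 + 3^2 + 3^2 + 3^2 = 30
N_2 = 3 + 30^2 + 30^2 + 30^2 = 2703
Terms of depth exactly 2: N_2 − N_1 = 2703 − 30 = 2673.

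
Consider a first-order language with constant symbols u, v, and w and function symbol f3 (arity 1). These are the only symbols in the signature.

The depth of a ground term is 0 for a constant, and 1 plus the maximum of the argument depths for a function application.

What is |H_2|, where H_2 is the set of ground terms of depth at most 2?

9

Count level by level. With function symbols f3/1, the terms of depth ≤ k are the 3 constants together with each function applied to depth-≤(k−1) tuples, so N_k = 3 + N_{k-1}.
N_0 = 3
N_1 = 3 + 3 = 6
N_2 = 3 + 6 = 9
Explicitly: u, v, w, f3(u), f3(v), f3(w), f3(f3(u)), f3(f3(v)), f3(f3(w)).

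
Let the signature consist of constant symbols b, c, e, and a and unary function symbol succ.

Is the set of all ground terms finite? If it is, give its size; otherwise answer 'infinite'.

The signature has at least one function symbol (succ, arity 1) and at least one constant (b).
Iterating succ gives infinitely many distinct ground terms: b, succ(b), succ(succ(b)), ...
So the Herbrand universe is infinite.

infinite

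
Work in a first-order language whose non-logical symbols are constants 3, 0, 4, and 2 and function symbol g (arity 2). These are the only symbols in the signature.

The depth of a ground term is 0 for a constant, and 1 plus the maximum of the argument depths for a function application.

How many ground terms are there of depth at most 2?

Let N_k = |{terms of depth ≤ k}|. Then N_0 = 4 and N_k = 4 + N_{k-1}^2 for k ≥ 1 (one summand per function symbol, arity giving the exponent).
N_0 = 4
N_1 = 4 + 4^2 = 20
N_2 = 4 + 20^2 = 404

404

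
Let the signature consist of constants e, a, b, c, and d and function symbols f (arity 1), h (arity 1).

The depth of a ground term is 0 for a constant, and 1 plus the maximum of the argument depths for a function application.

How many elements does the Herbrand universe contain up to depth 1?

15

Write N_k for the number of ground terms of depth ≤ k. A term of depth ≤ k is either a constant or a function symbol applied to arguments of depth ≤ k−1, so N_k = 5 + N_{k-1} + N_{k-1}.
N_0 = 5
N_1 = 5 + 5 + 5 = 15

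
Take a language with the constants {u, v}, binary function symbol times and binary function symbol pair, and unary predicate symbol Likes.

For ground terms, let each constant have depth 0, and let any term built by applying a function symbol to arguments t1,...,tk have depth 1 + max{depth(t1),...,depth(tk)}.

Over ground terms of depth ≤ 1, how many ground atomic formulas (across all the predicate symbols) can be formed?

First count ground terms of depth ≤ 1.
Count level by level. With function symbols times/2, pair/2, the terms of depth ≤ k are the 2 constants together with each function applied to depth-≤(k−1) tuples, so N_k = 2 + N_{k-1}^2 + N_{k-1}^2.
N_0 = 2
N_1 = 2 + 2^2 + 2^2 = 10
Explicitly: u, v, times(u, u), times(u, v), times(v, u), times(v, v), pair(u, u), pair(u, v), pair(v, u), pair(v, v).
So |H| = 10.
A ground atom is a predicate applied to a tuple of terms from H, so the count is the sum over predicates of |H|^arity:
  Likes: 10
Total ground atoms: 10.

10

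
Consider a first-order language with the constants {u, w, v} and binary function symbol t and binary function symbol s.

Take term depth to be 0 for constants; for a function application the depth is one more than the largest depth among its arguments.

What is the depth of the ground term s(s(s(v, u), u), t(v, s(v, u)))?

3

depth(s(v, u)) = 1 + max(0, 0) = 1
depth(s(s(v, u), u)) = 1 + max(1, 0) = 2
depth(t(v, s(v, u))) = 1 + max(0, 1) = 2
depth(s(s(s(v, u), u), t(v, s(v, u)))) = 1 + max(2, 2) = 3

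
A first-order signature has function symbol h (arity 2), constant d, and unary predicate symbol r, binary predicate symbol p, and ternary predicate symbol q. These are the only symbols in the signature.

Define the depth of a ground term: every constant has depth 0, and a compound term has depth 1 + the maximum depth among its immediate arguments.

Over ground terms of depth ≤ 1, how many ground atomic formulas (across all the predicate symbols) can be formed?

First count ground terms of depth ≤ 1.
Write N_k for the number of ground terms of depth ≤ k. A term of depth ≤ k is either a constant or a function symbol applied to arguments of depth ≤ k−1, so N_k = 1 + N_{k-1}^2.
N_0 = 1
N_1 = 1 + 1^2 = 2
So |H| = 2.
Ground atoms are formed by filling each argument slot of a predicate with a term from H, so an r-ary predicate gives |H|^r atoms:
  r: 2;  p: 2^2 = 4;  q: 2^3 = 8
Total ground atoms: 2 + 4 + 8 = 14.

14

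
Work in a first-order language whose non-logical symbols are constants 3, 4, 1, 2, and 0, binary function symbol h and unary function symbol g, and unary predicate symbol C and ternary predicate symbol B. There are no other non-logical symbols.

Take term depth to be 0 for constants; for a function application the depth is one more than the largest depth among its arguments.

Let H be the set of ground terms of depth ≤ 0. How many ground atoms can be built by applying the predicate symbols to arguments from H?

First count ground terms of depth ≤ 0.
Let N_k count ground terms of depth at most k. Each non-constant term of depth ≤ k is some function symbol applied to depth-≤(k−1) arguments, giving N_k = 5 + N_{k-1}^2 + N_{k-1}.
N_0 = 5
So |H| = 5.
For each predicate symbol, the number of ground atoms is |H| raised to its arity; summing:
  C: 5;  B: 5^3 = 125
Total ground atoms: 5 + 125 = 130.

130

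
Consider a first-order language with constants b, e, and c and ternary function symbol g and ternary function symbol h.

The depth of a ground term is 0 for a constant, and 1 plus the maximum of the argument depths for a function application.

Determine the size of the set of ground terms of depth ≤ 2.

If N_k denotes the number of depth-≤k ground terms, the 3 constants give N_0 = 3, and each function symbol of arity r contributes N_{k-1}^r new terms at level k: N_k = 3 + N_{k-1}^3 + N_{k-1}^3.
N_0 = 3
N_1 = 3 + 3^3 + 3^3 = 57
N_2 = 3 + 57^3 + 57^3 = 370389

370389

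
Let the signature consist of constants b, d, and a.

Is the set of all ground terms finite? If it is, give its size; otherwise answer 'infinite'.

There are no function symbols, so every ground term is one of the 3 constants.
The Herbrand universe is {b, d, a}, which is finite with 3 elements.

3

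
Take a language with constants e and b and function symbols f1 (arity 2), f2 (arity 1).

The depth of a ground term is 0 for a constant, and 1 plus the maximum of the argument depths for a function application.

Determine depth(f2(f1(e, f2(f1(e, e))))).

depth(f1(e, e)) = 1 + max(0, 0) = 1
depth(f2(f1(e, e))) = 1 + depth(f1(e, e)) = 1 + 1 = 2
depth(f1(e, f2(f1(e, e)))) = 1 + max(0, 2) = 3
depth(f2(f1(e, f2(f1(e, e))))) = 1 + depth(f1(e, f2(f1(e, e)))) = 1 + 3 = 4

4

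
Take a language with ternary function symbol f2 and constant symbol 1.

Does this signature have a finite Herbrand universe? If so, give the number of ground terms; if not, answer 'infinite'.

infinite

The signature has at least one function symbol (f2, arity 3) and at least one constant (1).
Iterating f2 gives infinitely many distinct ground terms: 1, f2(1, 1, 1), f2(f2(1, 1, 1), f2(1, 1, 1), f2(1, 1, 1)), ...
So the Herbrand universe is infinite.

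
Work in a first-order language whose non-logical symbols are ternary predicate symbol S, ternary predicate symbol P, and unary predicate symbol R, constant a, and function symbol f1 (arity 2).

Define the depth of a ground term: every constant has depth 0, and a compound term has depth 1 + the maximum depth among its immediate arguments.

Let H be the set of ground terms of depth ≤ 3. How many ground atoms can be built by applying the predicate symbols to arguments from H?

First count ground terms of depth ≤ 3.
Let N_k = |{terms of depth ≤ k}|. Then N_0 = 1 and N_k = 1 + N_{k-1}^2 for k ≥ 1 (one summand per function symbol, arity giving the exponent).
N_0 = 1
N_1 = 1 + 1^2 = 2
N_2 = 1 + 2^2 = 5
N_3 = 1 + 5^2 = 26
So |H| = 26.
For each predicate symbol, the number of ground atoms is |H| raised to its arity; summing:
  S: 26^3 = 17576;  P: 26^3 = 17576;  R: 26
Total ground atoms: 17576 + 17576 + 26 = 35178.

35178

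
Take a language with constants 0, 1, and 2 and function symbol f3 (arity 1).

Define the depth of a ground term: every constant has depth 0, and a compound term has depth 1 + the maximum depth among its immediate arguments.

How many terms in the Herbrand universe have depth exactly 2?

3

Write N_k for the number of ground terms of depth ≤ k. A term of depth ≤ k is either a constant or a function symbol applied to arguments of depth ≤ k−1, so N_k = 3 + N_{k-1}.
N_0 = 3
N_1 = 3 + 3 = 6
N_2 = 3 + 6 = 9
Terms of depth exactly 2: N_2 − N_1 = 9 − 6 = 3.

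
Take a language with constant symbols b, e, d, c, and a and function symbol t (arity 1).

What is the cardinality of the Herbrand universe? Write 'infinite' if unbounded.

infinite

The signature has at least one function symbol (t, arity 1) and at least one constant (b).
Iterating t gives infinitely many distinct ground terms: b, t(b), t(t(b)), ...
So the Herbrand universe is infinite.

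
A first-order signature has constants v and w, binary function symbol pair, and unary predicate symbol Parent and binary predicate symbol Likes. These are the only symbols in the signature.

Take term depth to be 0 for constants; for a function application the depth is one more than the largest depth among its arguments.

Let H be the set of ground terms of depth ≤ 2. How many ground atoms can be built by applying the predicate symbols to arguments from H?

1482

First count ground terms of depth ≤ 2.
Let N_k count ground terms of depth at most k. Each non-constant term of depth ≤ k is some function symbol applied to depth-≤(k−1) arguments, giving N_k = 2 + N_{k-1}^2.
N_0 = 2
N_1 = 2 + 2^2 = 6
N_2 = 2 + 6^2 = 38
So |H| = 38.
A ground atom is a predicate applied to a tuple of terms from H, so the count is the sum over predicates of |H|^arity:
  Parent: 38;  Likes: 38^2 = 1444
Total ground atoms: 38 + 1444 = 1482.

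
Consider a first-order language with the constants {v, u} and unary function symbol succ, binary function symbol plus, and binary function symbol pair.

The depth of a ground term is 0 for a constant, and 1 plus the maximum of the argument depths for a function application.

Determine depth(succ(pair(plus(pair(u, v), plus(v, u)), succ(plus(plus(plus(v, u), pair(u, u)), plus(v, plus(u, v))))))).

depth(pair(u, v)) = 1 + max(0, 0) = 1
depth(plus(v, u)) = 1 + max(0, 0) = 1
depth(plus(pair(u, v), plus(v, u))) = 1 + max(1, 1) = 2
depth(pair(u, u)) = 1 + max(0, 0) = 1
depth(plus(plus(v, u), pair(u, u))) = 1 + max(1, 1) = 2
depth(plus(u, v)) = 1 + max(0, 0) = 1
depth(plus(v, plus(u, v))) = 1 + max(0, 1) = 2
depth(plus(plus(plus(v, u), pair(u, u)), plus(v, plus(u, v)))) = 1 + max(2, 2) = 3
depth(succ(plus(plus(plus(v, u), pair(u, u)), plus(v, plus(u, v))))) = 1 + depth(plus(plus(plus(v, u), pair(u, u)), plus(v, plus(u, v)))) = 1 + 3 = 4
depth(pair(plus(pair(u, v), plus(v, u)), succ(plus(plus(plus(v, u), pair(u, u)), plus(v, plus(u, v)))))) = 1 + max(2, 4) = 5
depth(succ(pair(plus(pair(u, v), plus(v, u)), succ(plus(plus(plus(v, u), pair(u, u)), plus(v, plus(u, v))))))) = 1 + depth(pair(plus(pair(u, v), plus(v, u)), succ(plus(plus(plus(v, u), pair(u, u)), plus(v, plus(u, v)))))) = 1 + 5 = 6

6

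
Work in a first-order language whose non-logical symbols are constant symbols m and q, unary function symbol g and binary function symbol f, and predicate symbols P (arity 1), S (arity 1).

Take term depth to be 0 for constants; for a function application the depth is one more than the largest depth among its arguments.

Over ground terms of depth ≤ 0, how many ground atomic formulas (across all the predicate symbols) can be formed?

4

First count ground terms of depth ≤ 0.
Count level by level. With function symbols g/1, f/2, the terms of depth ≤ k are the 2 constants together with each function applied to depth-≤(k−1) tuples, so N_k = 2 + N_{k-1} + N_{k-1}^2.
N_0 = 2
Explicitly: m, q.
So |H| = 2.
For each predicate symbol, the number of ground atoms is |H| raised to its arity; summing:
  P: 2;  S: 2
Total ground atoms: 2 + 2 = 4.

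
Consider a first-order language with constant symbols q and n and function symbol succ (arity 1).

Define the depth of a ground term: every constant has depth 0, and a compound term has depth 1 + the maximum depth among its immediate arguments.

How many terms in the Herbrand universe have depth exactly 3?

If N_k denotes the number of depth-≤k ground terms, the 2 constants give N_0 = 2, and each function symbol of arity r contributes N_{k-1}^r new terms at level k: N_k = 2 + N_{k-1}.
N_0 = 2
N_1 = 2 + 2 = 4
N_2 = 2 + 4 = 6
N_3 = 2 + 6 = 8
Terms of depth exactly 3: N_3 − N_2 = 8 − 6 = 2.

2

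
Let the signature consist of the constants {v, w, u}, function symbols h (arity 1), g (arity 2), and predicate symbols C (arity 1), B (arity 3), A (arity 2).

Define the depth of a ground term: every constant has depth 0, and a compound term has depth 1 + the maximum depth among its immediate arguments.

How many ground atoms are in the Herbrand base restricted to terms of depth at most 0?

First count ground terms of depth ≤ 0.
Let N_k count ground terms of depth at most k. Each non-constant term of depth ≤ k is some function symbol applied to depth-≤(k−1) arguments, giving N_k = 3 + N_{k-1} + N_{k-1}^2.
N_0 = 3
So |H| = 3.
Ground atoms are formed by filling each argument slot of a predicate with a term from H, so an r-ary predicate gives |H|^r atoms:
  C: 3;  B: 3^3 = 27;  A: 3^2 = 9
Total ground atoms: 3 + 27 + 9 = 39.

39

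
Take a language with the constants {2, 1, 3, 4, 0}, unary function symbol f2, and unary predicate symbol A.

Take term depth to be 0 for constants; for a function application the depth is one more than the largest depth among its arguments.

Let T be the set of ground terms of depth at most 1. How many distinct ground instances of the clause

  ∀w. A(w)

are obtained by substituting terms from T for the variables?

10

Ground terms of depth ≤ 1:
  Count level by level. With function symbols f2/1, the terms of depth ≤ k are the 5 constants together with each function applied to depth-≤(k−1) tuples, so N_k = 5 + N_{k-1}.
  N_0 = 5
  N_1 = 5 + 5 = 10
So there are 10 ground terms available for substitution.
The clause has 1 distinct variable (w), which appears in the body. In the free term algebra distinct substitutions yield syntactically distinct ground instances.
Number of ground instances = 10.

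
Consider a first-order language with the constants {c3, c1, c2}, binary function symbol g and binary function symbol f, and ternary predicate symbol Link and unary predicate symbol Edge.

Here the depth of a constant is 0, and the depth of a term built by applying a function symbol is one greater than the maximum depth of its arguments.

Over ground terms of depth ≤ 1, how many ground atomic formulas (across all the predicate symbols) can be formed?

First count ground terms of depth ≤ 1.
If N_k denotes the number of depth-≤k ground terms, the 3 constants give N_0 = 3, and each function symbol of arity r contributes N_{k-1}^r new terms at level k: N_k = 3 + N_{k-1}^2 + N_{k-1}^2.
N_0 = 3
N_1 = 3 + 3^2 + 3^2 = 21
So |H| = 21.
A ground atom is a predicate applied to a tuple of terms from H, so the count is the sum over predicates of |H|^arity:
  Link: 21^3 = 9261;  Edge: 21
Total ground atoms: 9261 + 21 = 9282.

9282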